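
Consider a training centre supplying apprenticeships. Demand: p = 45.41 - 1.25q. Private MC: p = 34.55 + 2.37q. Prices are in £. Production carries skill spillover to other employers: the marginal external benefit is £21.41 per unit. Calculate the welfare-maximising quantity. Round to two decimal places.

Social marginal cost = private MC − MEB = 13.14 + 2.37q.
Set SMC = demand: 13.14 + 2.37q = 45.41 - 1.25q → q* = 8.9144.

q* = 8.91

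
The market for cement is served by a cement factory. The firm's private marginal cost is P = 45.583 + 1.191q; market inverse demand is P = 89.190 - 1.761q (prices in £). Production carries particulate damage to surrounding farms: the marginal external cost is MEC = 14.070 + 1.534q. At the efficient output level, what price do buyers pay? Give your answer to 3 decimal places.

Social marginal cost = private MC + MEC = 59.653 + 2.725q.
Set SMC = demand: 59.653 + 2.725q = 89.190 - 1.761q → q* = 6.5843.
Consumer price on the demand curve at q*: 89.190 − 1.761×6.5843 = 77.5950.

P = £77.595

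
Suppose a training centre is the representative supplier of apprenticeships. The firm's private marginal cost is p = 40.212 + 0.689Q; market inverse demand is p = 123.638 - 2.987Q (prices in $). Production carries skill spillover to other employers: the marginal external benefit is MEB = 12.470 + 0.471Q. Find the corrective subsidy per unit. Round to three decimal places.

Social marginal cost = private MC − MEB = 27.742 + 0.218Q.
Set SMC = demand: 27.742 + 0.218Q = 123.638 - 2.987Q → Q* = 29.9207.
The Pigouvian subsidy equals MEB at Q*: 12.470 + 0.471×29.9207 = 26.5626.

subsidy = $26.563 per unit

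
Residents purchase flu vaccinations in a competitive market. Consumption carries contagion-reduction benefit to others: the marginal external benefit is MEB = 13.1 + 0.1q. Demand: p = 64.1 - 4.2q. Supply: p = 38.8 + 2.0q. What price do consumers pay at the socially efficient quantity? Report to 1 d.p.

P = 37.7

Social marginal benefit = demand + MEB = 77.2 - 4.1q.
Set SMB = MC: 77.2 - 4.1q = 38.8 + 2.0q → q* = 6.2951.
Consumer price on the demand curve at q*: 64.1 − 4.2×6.2951 = 37.6606.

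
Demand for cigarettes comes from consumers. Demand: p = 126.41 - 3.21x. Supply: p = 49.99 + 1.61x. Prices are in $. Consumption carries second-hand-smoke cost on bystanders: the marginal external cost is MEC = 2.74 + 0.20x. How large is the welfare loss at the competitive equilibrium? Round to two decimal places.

DWL = $3.48

Market equilibrium (private): 49.99 + 1.61x = 126.41 - 3.21x → x_m = 15.8548.
Social marginal benefit = demand − MEC = 123.67 - 3.41x.
Set SMB = MC: 123.67 - 3.41x = 49.99 + 1.61x → x* = 14.6773.
The welfare-loss triangle has base |x_m − x*| and height MEC(x_m) (the vertical gap between SMB and MC is zero at x* and MEC at x_m).
DWL = ½ × 1.1775 × 5.9110 = 3.4801.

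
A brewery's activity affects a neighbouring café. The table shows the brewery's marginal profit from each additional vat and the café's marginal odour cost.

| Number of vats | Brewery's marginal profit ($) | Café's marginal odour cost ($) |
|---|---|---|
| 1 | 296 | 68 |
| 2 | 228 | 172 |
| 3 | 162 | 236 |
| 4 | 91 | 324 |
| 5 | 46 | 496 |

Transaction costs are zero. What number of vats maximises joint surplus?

Bargaining reaches the level where marginal profit last exceeds marginal odour cost.
That holds through level 2 (228 ≥ 172) but not at 3 (162 < 236).

2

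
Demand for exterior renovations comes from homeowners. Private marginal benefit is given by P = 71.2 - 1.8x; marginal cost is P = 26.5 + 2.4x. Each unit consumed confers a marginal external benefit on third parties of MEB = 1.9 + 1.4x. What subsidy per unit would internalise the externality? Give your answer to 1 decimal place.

subsidy = 25.2 per unit

Social marginal benefit = demand + MEB = 73.1 - 0.4x.
Set SMB = MC: 73.1 - 0.4x = 26.5 + 2.4x → x* = 16.6429.
The Pigouvian subsidy equals MEB at x*: 1.9 + 1.4×16.6429 = 25.2001.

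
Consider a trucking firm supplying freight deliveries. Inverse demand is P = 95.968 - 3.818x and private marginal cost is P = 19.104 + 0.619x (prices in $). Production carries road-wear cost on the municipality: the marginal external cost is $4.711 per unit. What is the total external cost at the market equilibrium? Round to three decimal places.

Market equilibrium (private): 19.104 + 0.619x = 95.968 - 3.818x → x_m = 17.3234.
Total external cost = MEC × x_m = 4.711 × 17.3234 = 81.6105.

$81.611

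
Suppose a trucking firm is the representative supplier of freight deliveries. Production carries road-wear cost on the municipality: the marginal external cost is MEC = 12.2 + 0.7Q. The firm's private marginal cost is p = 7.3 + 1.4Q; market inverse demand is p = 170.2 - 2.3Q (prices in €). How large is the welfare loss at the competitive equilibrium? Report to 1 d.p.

Market equilibrium (private): 7.3 + 1.4Q = 170.2 - 2.3Q → Q_m = 44.0270.
Social marginal cost = private MC + MEC = 19.5 + 2.1Q.
Set SMC = demand: 19.5 + 2.1Q = 170.2 - 2.3Q → Q* = 34.2500.
The loss is the area between SMC and demand from Q* to Q_m; with linear curves that's a triangle of height MEC(Q_m).
DWL = ½ × 9.7770 × 43.0189 = 210.2979.

DWL = €210.3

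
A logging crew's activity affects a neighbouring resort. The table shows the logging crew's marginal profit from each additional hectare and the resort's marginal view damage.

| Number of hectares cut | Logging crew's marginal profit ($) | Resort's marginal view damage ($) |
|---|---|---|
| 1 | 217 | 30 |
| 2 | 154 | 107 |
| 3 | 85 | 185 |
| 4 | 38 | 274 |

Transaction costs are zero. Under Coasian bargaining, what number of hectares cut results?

Bargaining reaches the level where marginal profit last exceeds marginal view damage.
That holds through level 2 (154 ≥ 107) but not at 3 (85 < 185).

2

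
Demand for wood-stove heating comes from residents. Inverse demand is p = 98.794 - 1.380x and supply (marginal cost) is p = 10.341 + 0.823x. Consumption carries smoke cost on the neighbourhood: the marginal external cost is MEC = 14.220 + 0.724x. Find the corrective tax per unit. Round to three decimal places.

tax = 32.582 per unit

Social marginal benefit = demand − MEC = 84.574 - 2.104x.
Set SMB = MC: 84.574 - 2.104x = 10.341 + 0.823x → x* = 25.3615.
The Pigouvian tax equals MEC at x*: 14.220 + 0.724×25.3615 = 32.5817.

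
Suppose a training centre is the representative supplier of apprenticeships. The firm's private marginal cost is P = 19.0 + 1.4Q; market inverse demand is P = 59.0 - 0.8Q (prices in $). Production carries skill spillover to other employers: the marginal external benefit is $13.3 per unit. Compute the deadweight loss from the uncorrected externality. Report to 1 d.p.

Market equilibrium (private): 19.0 + 1.4Q = 59.0 - 0.8Q → Q_m = 18.1818.
Social marginal cost = private MC − MEB = 5.7 + 1.4Q.
Set SMC = demand: 5.7 + 1.4Q = 59.0 - 0.8Q → Q* = 24.2273.
The welfare-loss triangle has base |Q_m − Q*| and height MEB(Q_m) (the vertical gap between SMC and demand is zero at Q* and MEB at Q_m).
DWL = ½ × 6.0455 × 13.3000 = 40.2026.

DWL = $40.2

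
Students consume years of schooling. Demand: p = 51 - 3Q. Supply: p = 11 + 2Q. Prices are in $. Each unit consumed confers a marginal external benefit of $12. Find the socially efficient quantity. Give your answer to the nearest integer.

Q* = 10

Social marginal benefit = demand + MEB = 63 - 3Q.
Set SMB = MC: 63 - 3Q = 11 + 2Q → Q* = 10.4000.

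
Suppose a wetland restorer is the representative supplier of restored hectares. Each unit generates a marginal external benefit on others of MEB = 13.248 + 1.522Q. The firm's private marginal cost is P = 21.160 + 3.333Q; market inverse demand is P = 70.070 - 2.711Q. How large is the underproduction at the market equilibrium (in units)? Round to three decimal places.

5.653 units

Market equilibrium (private): 21.160 + 3.333Q = 70.070 - 2.711Q → Q_m = 8.0923.
Social marginal cost = private MC − MEB = 7.912 + 1.811Q.
Set SMC = demand: 7.912 + 1.811Q = 70.070 - 2.711Q → Q* = 13.7457.
Gap = |8.0923 − 13.7457| = 5.6534.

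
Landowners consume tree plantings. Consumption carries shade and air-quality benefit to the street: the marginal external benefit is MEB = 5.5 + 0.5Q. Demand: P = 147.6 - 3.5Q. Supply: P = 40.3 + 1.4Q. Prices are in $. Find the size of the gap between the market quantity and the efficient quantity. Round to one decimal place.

3.7 units

Market equilibrium (private): 40.3 + 1.4Q = 147.6 - 3.5Q → Q_m = 21.8980.
Social marginal benefit = demand + MEB = 153.1 - 3.0Q.
Set SMB = MC: 153.1 - 3.0Q = 40.3 + 1.4Q → Q* = 25.6364.
Gap = |21.8980 − 25.6364| = 3.7384.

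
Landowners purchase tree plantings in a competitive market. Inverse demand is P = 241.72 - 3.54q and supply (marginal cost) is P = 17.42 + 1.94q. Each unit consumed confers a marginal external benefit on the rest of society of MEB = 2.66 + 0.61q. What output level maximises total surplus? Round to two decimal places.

Social marginal benefit = demand + MEB = 244.38 - 2.93q.
Set SMB = MC: 244.38 - 2.93q = 17.42 + 1.94q → q* = 46.6037.

q* = 46.60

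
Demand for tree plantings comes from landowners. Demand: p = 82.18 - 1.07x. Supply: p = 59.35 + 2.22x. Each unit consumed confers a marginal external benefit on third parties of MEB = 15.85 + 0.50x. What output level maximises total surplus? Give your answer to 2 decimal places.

x* = 13.86

Social marginal benefit = demand + MEB = 98.03 - 0.57x.
Set SMB = MC: 98.03 - 0.57x = 59.35 + 2.22x → x* = 13.8638.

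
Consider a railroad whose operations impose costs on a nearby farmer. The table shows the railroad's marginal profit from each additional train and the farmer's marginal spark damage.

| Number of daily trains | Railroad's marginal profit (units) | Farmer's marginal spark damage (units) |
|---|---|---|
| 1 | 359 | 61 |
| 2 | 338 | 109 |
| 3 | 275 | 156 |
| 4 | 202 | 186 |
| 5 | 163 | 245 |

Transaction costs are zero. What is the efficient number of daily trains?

Bargaining reaches the level where marginal profit last exceeds marginal spark damage.
That holds through level 4 (202 ≥ 186) but not at 5 (163 < 245).

4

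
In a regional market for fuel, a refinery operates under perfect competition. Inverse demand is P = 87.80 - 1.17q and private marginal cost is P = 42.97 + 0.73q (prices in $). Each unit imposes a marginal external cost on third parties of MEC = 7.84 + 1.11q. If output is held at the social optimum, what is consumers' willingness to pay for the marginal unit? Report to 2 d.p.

Social marginal cost = private MC + MEC = 50.81 + 1.84q.
Set SMC = demand: 50.81 + 1.84q = 87.80 - 1.17q → q* = 12.2890.
Consumer price on the demand curve at q*: 87.80 − 1.17×12.2890 = 73.4219.

P = $73.42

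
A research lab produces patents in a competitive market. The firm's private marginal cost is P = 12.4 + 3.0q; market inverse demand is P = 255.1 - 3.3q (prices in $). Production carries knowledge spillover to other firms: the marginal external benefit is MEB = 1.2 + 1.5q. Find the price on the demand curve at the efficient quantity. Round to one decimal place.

P = $87.4

Social marginal cost = private MC − MEB = 11.2 + 1.5q.
Set SMC = demand: 11.2 + 1.5q = 255.1 - 3.3q → q* = 50.8125.
Consumer price on the demand curve at q*: 255.1 − 3.3×50.8125 = 87.4188.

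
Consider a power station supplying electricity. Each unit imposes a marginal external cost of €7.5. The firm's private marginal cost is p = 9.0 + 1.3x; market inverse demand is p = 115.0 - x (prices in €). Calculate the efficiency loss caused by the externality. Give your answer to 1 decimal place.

Market equilibrium (private): 9.0 + 1.3x = 115.0 - x → x_m = 46.0870.
Social marginal cost = private MC + MEC = 16.5 + 1.3x.
Set SMC = demand: 16.5 + 1.3x = 115.0 - x → x* = 42.8261.
The loss is the area between SMC and demand from x* to x_m; with linear curves that's a triangle of height MEC(x_m).
DWL = ½ × 3.2609 × 7.5000 = 12.2284.

DWL = €12.2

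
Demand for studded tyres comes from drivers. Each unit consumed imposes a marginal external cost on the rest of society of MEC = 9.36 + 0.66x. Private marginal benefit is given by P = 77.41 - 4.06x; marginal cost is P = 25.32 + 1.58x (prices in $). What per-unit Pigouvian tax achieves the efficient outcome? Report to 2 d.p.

Social marginal benefit = demand − MEC = 68.05 - 4.72x.
Set SMB = MC: 68.05 - 4.72x = 25.32 + 1.58x → x* = 6.7825.
The Pigouvian tax equals MEC at x*: 9.36 + 0.66×6.7825 = 13.8365.

tax = $13.84 per unit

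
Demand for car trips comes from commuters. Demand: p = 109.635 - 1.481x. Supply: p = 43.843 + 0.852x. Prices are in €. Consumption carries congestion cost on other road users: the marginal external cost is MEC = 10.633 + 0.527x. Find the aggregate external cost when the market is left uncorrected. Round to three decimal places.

€509.412

Market equilibrium (private): 43.843 + 0.852x = 109.635 - 1.481x → x_m = 28.2006.
Total external cost = ∫₀^{x_m} (10.633 + 0.527x) dx = 10.633×28.2006 + ½×0.527×28.2006² = 509.4116.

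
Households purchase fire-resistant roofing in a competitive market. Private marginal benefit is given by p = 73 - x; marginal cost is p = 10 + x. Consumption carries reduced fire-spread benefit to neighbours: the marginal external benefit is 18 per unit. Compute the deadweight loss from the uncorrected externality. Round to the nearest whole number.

DWL = 81

Market equilibrium (private): 10 + x = 73 - x → x_m = 31.5000.
Social marginal benefit = demand + MEB = 91 - x.
Set SMB = MC: 91 - x = 10 + x → x* = 40.5000.
The welfare-loss triangle has base |x_m − x*| and height MEB(x_m) (the vertical gap between SMB and MC is zero at x* and MEB at x_m).
DWL = ½ × 9.0000 × 18.0000 = 81.0000.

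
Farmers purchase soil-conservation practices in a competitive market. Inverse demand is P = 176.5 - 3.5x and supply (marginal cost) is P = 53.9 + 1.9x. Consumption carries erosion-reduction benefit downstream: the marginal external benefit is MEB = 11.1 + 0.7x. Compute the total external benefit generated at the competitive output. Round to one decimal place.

432.4

Market equilibrium (private): 53.9 + 1.9x = 176.5 - 3.5x → x_m = 22.7037.
Total external benefit = ∫₀^{x_m} (11.1 + 0.7x) dx = 11.1×22.7037 + ½×0.7×22.7037² = 432.4214.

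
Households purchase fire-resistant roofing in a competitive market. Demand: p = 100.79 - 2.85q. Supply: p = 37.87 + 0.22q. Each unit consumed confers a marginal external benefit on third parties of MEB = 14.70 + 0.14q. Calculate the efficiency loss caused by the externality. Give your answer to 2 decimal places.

DWL = 52.68

Market equilibrium (private): 37.87 + 0.22q = 100.79 - 2.85q → q_m = 20.4951.
Social marginal benefit = demand + MEB = 115.49 - 2.71q.
Set SMB = MC: 115.49 - 2.71q = 37.87 + 0.22q → q* = 26.4915.
Height of the DWL triangle at q_m is SMB(q_m) − MC(q_m) = MEB(q_m) = 17.5693.
DWL = ½ × 5.9964 × 17.5693 = 52.6763.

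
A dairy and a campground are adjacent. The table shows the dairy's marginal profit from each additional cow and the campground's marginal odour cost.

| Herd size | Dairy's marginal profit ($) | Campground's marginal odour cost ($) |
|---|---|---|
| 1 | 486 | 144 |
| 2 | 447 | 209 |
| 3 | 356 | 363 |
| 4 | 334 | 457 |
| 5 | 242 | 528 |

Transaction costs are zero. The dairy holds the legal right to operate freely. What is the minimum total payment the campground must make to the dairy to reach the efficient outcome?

Left alone the dairy would choose level 5 (marginal profit stays positive).
Efficient level: k* = 2 (marginal profit ≥ marginal odour cost through 2).
The campground must at least cover the dairy's forgone profit from cutting 5→2: 356 + 334 + 242 = 932.

$932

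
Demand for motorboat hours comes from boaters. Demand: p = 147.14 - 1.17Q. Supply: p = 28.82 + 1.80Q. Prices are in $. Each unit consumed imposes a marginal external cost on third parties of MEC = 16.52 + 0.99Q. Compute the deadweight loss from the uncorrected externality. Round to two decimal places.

Market equilibrium (private): 28.82 + 1.80Q = 147.14 - 1.17Q → Q_m = 39.8384.
Social marginal benefit = demand − MEC = 130.62 - 2.16Q.
Set SMB = MC: 130.62 - 2.16Q = 28.82 + 1.80Q → Q* = 25.7071.
The welfare-loss triangle has base |Q_m − Q*| and height MEC(Q_m) (the vertical gap between SMB and MC is zero at Q* and MEC at Q_m).
DWL = ½ × 14.1313 × 55.9600 = 395.3938.

DWL = $395.39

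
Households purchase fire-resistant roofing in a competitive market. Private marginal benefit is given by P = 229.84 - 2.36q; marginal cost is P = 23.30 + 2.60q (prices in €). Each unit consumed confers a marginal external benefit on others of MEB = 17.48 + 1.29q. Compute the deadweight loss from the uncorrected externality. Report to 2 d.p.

DWL = €690.60

Market equilibrium (private): 23.30 + 2.60q = 229.84 - 2.36q → q_m = 41.6411.
Social marginal benefit = demand + MEB = 247.32 - 1.07q.
Set SMB = MC: 247.32 - 1.07q = 23.30 + 2.60q → q* = 61.0409.
Height of the DWL triangle at q_m is SMB(q_m) − MC(q_m) = MEB(q_m) = 71.1971.
DWL = ½ × 19.3998 × 71.1971 = 690.6048.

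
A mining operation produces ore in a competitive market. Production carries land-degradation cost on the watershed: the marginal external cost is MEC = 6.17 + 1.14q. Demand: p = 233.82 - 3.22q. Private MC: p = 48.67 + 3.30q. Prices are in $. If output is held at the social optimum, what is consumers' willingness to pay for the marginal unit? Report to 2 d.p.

P = $158.58

Social marginal cost = private MC + MEC = 54.84 + 4.44q.
Set SMC = demand: 54.84 + 4.44q = 233.82 - 3.22q → q* = 23.3655.
Consumer price on the demand curve at q*: 233.82 − 3.22×23.3655 = 158.5831.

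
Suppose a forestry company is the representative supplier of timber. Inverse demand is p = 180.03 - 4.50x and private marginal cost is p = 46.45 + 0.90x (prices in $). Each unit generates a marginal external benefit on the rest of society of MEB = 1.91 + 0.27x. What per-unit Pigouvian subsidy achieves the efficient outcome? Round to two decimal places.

Social marginal cost = private MC − MEB = 44.54 + 0.63x.
Set SMC = demand: 44.54 + 0.63x = 180.03 - 4.50x → x* = 26.4113.
The Pigouvian subsidy equals MEB at x*: 1.91 + 0.27×26.4113 = 9.0411.

subsidy = $9.04 per unit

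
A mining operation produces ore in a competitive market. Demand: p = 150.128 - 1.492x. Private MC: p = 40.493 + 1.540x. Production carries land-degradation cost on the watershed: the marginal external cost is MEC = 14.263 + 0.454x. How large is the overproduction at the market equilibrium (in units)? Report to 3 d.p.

Market equilibrium (private): 40.493 + 1.540x = 150.128 - 1.492x → x_m = 36.1593.
Social marginal cost = private MC + MEC = 54.756 + 1.994x.
Set SMC = demand: 54.756 + 1.994x = 150.128 - 1.492x → x* = 27.3586.
Gap = |36.1593 − 27.3586| = 8.8007.

8.801 units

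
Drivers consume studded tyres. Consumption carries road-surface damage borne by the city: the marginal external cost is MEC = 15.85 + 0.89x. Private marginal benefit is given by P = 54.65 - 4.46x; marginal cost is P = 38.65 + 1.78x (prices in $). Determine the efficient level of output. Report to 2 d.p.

Social marginal benefit = demand − MEC = 38.80 - 5.35x.
Set SMB = MC: 38.80 - 5.35x = 38.65 + 1.78x → x* = 0.0210.

x* = 0.02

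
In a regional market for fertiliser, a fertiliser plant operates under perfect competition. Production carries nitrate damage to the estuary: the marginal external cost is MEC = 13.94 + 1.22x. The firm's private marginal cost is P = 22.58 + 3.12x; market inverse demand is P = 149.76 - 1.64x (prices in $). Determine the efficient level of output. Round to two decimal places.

x* = 18.94

Social marginal cost = private MC + MEC = 36.52 + 4.34x.
Set SMC = demand: 36.52 + 4.34x = 149.76 - 1.64x → x* = 18.9365.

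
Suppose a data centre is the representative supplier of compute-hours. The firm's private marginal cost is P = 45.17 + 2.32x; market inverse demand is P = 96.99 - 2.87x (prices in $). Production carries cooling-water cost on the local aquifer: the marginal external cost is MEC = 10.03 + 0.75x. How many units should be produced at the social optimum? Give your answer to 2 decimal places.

x* = 7.04

Social marginal cost = private MC + MEC = 55.20 + 3.07x.
Set SMC = demand: 55.20 + 3.07x = 96.99 - 2.87x → x* = 7.0354.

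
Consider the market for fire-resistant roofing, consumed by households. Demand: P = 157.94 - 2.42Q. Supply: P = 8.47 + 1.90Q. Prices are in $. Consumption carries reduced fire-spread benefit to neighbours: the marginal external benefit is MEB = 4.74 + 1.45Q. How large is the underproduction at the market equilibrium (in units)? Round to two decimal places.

Market equilibrium (private): 8.47 + 1.90Q = 157.94 - 2.42Q → Q_m = 34.5995.
Social marginal benefit = demand + MEB = 162.68 - 0.97Q.
Set SMB = MC: 162.68 - 0.97Q = 8.47 + 1.90Q → Q* = 53.7317.
Gap = |34.5995 − 53.7317| = 19.1322.

19.13 units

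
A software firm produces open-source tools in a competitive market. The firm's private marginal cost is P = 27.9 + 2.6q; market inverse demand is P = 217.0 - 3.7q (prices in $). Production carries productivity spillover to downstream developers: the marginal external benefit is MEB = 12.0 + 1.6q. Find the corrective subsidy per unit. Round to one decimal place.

subsidy = $80.5 per unit

Social marginal cost = private MC − MEB = 15.9 + q.
Set SMC = demand: 15.9 + q = 217.0 - 3.7q → q* = 42.7872.
The Pigouvian subsidy equals MEB at q*: 12.0 + 1.6×42.7872 = 80.4595.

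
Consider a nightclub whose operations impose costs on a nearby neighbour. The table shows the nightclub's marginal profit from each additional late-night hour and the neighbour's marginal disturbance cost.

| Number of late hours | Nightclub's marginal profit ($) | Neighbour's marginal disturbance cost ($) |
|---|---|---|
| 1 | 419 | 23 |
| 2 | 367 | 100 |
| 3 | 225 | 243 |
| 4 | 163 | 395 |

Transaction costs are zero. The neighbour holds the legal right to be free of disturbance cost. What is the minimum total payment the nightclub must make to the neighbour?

$123

Efficient level: marginal profit ≥ marginal disturbance cost through level 2, so k* = 2.
With the neighbour holding the right, the nightclub must at least compensate total damage at k*: 23 + 100 = 123.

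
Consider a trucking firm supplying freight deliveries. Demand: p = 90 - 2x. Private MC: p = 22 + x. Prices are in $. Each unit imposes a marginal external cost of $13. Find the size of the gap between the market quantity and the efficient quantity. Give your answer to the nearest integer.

4 units

Market equilibrium (private): 22 + x = 90 - 2x → x_m = 22.6667.
Social marginal cost = private MC + MEC = 35 + x.
Set SMC = demand: 35 + x = 90 - 2x → x* = 18.3333.
Gap = |22.6667 − 18.3333| = 4.3334.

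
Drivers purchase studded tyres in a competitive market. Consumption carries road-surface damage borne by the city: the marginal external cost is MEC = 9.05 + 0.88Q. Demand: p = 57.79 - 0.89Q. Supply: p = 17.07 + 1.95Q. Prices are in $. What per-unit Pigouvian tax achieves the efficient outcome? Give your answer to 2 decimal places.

tax = $16.54 per unit

Social marginal benefit = demand − MEC = 48.74 - 1.77Q.
Set SMB = MC: 48.74 - 1.77Q = 17.07 + 1.95Q → Q* = 8.5134.
The Pigouvian tax equals MEC at Q*: 9.05 + 0.88×8.5134 = 16.5418.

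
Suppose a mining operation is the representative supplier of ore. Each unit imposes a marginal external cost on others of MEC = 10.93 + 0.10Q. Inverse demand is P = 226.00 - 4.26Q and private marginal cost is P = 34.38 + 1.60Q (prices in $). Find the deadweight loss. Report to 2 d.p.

DWL = $16.92

Market equilibrium (private): 34.38 + 1.60Q = 226.00 - 4.26Q → Q_m = 32.6997.
Social marginal cost = private MC + MEC = 45.31 + 1.70Q.
Set SMC = demand: 45.31 + 1.70Q = 226.00 - 4.26Q → Q* = 30.3171.
The loss is the area between SMC and demand from Q* to Q_m; with linear curves that's a triangle of height MEC(Q_m).
DWL = ½ × 2.3826 × 14.2000 = 16.9165.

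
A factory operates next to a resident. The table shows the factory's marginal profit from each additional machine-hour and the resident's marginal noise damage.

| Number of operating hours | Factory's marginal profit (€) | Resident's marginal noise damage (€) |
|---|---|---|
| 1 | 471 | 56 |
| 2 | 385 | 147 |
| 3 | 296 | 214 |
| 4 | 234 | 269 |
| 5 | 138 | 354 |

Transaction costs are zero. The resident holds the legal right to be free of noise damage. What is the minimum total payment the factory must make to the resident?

€417

Efficient level: marginal profit ≥ marginal noise damage through level 3, so k* = 3.
With the resident holding the right, the factory must at least compensate total damage at k*: 56 + 147 + 214 = 417.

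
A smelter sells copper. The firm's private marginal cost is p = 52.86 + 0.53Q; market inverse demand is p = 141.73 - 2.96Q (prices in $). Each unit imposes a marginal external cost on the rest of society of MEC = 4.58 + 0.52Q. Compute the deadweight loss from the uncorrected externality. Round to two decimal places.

DWL = $39.60

Market equilibrium (private): 52.86 + 0.53Q = 141.73 - 2.96Q → Q_m = 25.4642.
Social marginal cost = private MC + MEC = 57.44 + 1.05Q.
Set SMC = demand: 57.44 + 1.05Q = 141.73 - 2.96Q → Q* = 21.0200.
The welfare-loss triangle has base |Q_m − Q*| and height MEC(Q_m) (the vertical gap between SMC and demand is zero at Q* and MEC at Q_m).
DWL = ½ × 4.4442 × 17.8214 = 39.6009.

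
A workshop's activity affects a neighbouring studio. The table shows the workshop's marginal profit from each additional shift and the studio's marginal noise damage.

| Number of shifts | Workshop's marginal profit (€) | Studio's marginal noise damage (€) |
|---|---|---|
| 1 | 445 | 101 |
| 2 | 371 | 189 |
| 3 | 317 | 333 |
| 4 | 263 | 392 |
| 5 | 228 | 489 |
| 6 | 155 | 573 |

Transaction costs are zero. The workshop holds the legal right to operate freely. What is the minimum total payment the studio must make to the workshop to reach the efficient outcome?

Left alone the workshop would choose level 6 (marginal profit stays positive).
Efficient level: k* = 2 (marginal profit ≥ marginal noise damage through 2).
The studio must at least cover the workshop's forgone profit from cutting 6→2: 317 + 263 + 228 + 155 = 963.

€963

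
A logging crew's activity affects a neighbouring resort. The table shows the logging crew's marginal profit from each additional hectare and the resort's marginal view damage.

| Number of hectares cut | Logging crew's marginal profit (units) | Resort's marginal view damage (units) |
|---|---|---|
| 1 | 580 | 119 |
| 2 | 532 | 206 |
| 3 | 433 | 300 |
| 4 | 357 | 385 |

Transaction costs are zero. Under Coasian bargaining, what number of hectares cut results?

3

Bargaining reaches the level where marginal profit last exceeds marginal view damage.
That holds through level 3 (433 ≥ 300) but not at 4 (357 < 385).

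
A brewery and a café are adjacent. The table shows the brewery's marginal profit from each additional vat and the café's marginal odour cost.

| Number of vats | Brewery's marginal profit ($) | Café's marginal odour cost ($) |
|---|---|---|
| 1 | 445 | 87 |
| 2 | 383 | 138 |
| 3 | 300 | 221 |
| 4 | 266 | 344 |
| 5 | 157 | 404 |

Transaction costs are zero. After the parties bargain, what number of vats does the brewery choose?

3

Bargaining reaches the level where marginal profit last exceeds marginal odour cost.
That holds through level 3 (300 ≥ 221) but not at 4 (266 < 344).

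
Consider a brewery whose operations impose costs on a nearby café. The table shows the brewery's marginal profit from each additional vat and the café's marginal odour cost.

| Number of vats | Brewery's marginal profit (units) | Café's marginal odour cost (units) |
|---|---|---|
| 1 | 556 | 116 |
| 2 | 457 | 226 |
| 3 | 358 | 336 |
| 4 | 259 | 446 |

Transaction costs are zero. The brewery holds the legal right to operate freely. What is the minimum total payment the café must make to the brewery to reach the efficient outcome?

259

Left alone the brewery would choose level 4 (marginal profit stays positive).
Efficient level: k* = 3 (marginal profit ≥ marginal odour cost through 3).
The café must at least cover the brewery's forgone profit from cutting 4→3: 259 = 259.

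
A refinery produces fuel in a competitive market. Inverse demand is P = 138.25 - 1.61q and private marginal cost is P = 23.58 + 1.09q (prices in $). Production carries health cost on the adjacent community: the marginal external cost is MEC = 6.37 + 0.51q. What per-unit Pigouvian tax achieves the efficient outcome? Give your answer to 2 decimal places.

tax = $23.58 per unit

Social marginal cost = private MC + MEC = 29.95 + 1.60q.
Set SMC = demand: 29.95 + 1.60q = 138.25 - 1.61q → q* = 33.7383.
The Pigouvian tax equals MEC at q*: 6.37 + 0.51×33.7383 = 23.5765.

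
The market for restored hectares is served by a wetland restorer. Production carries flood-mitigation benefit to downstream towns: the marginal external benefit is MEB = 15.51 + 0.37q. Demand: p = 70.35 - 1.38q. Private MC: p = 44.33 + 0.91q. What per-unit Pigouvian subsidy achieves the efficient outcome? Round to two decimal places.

Social marginal cost = private MC − MEB = 28.82 + 0.54q.
Set SMC = demand: 28.82 + 0.54q = 70.35 - 1.38q → q* = 21.6302.
The Pigouvian subsidy equals MEB at q*: 15.51 + 0.37×21.6302 = 23.5132.

subsidy = 23.51 per unit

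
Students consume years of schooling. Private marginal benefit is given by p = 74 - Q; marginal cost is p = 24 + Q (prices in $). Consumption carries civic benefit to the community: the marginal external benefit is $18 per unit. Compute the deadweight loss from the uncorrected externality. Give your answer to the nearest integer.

DWL = $81

Market equilibrium (private): 24 + Q = 74 - Q → Q_m = 25.0000.
Social marginal benefit = demand + MEB = 92 - Q.
Set SMB = MC: 92 - Q = 24 + Q → Q* = 34.0000.
The welfare-loss triangle has base |Q_m − Q*| and height MEB(Q_m) (the vertical gap between SMB and MC is zero at Q* and MEB at Q_m).
DWL = ½ × 9.0000 × 18.0000 = 81.0000.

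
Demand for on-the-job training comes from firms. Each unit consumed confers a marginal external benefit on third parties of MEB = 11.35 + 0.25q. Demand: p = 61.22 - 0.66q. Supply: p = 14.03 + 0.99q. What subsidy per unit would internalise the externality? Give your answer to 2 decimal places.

Social marginal benefit = demand + MEB = 72.57 - 0.41q.
Set SMB = MC: 72.57 - 0.41q = 14.03 + 0.99q → q* = 41.8143.
The Pigouvian subsidy equals MEB at q*: 11.35 + 0.25×41.8143 = 21.8036.

subsidy = 21.80 per unit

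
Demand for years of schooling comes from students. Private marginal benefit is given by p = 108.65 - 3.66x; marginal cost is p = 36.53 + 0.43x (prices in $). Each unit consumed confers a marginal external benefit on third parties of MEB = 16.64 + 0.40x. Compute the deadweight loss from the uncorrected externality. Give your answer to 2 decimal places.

DWL = $76.07

Market equilibrium (private): 36.53 + 0.43x = 108.65 - 3.66x → x_m = 17.6333.
Social marginal benefit = demand + MEB = 125.29 - 3.26x.
Set SMB = MC: 125.29 - 3.26x = 36.53 + 0.43x → x* = 24.0542.
Between x* and x_m the wedge SMB − MC runs linearly from 0 to MEB(x_m), so the loss is a triangle.
DWL = ½ × 6.4209 × 23.6933 = 76.0662.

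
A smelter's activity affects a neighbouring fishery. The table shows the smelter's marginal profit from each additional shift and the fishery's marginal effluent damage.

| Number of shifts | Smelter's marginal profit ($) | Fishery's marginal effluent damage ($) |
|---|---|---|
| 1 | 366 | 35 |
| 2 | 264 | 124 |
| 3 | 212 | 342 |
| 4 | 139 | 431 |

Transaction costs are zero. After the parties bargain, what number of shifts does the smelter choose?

2

Bargaining reaches the level where marginal profit last exceeds marginal effluent damage.
That holds through level 2 (264 ≥ 124) but not at 3 (212 < 342).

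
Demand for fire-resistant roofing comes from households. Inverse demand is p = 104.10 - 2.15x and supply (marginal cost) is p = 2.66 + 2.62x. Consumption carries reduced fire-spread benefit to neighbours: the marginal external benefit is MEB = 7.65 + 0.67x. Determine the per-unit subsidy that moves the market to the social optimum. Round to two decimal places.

subsidy = 25.48 per unit

Social marginal benefit = demand + MEB = 111.75 - 1.48x.
Set SMB = MC: 111.75 - 1.48x = 2.66 + 2.62x → x* = 26.6073.
The Pigouvian subsidy equals MEB at x*: 7.65 + 0.67×26.6073 = 25.4769.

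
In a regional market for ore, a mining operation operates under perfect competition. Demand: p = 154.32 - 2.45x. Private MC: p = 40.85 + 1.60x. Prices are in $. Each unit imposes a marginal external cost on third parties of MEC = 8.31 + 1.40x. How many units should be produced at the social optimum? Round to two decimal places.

x* = 19.30

Social marginal cost = private MC + MEC = 49.16 + 3.00x.
Set SMC = demand: 49.16 + 3.00x = 154.32 - 2.45x → x* = 19.2954.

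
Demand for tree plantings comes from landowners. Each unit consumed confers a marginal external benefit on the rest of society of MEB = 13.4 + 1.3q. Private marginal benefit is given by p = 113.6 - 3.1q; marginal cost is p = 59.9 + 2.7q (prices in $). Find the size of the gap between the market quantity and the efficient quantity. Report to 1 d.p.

5.7 units

Market equilibrium (private): 59.9 + 2.7q = 113.6 - 3.1q → q_m = 9.2586.
Social marginal benefit = demand + MEB = 127.0 - 1.8q.
Set SMB = MC: 127.0 - 1.8q = 59.9 + 2.7q → q* = 14.9111.
Gap = |9.2586 − 14.9111| = 5.6525.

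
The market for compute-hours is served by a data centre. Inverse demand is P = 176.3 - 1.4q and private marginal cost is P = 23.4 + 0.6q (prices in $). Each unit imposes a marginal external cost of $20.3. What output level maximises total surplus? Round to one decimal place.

q* = 66.3

Social marginal cost = private MC + MEC = 43.7 + 0.6q.
Set SMC = demand: 43.7 + 0.6q = 176.3 - 1.4q → q* = 66.3000.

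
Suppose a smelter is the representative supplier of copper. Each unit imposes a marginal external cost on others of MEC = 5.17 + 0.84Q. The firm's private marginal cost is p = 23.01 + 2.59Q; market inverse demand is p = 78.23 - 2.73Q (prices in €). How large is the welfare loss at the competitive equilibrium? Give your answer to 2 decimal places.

DWL = €15.66

Market equilibrium (private): 23.01 + 2.59Q = 78.23 - 2.73Q → Q_m = 10.3797.
Social marginal cost = private MC + MEC = 28.18 + 3.43Q.
Set SMC = demand: 28.18 + 3.43Q = 78.23 - 2.73Q → Q* = 8.1250.
The loss is the area between SMC and demand from Q* to Q_m; with linear curves that's a triangle of height MEC(Q_m).
DWL = ½ × 2.2547 × 13.8889 = 15.6577.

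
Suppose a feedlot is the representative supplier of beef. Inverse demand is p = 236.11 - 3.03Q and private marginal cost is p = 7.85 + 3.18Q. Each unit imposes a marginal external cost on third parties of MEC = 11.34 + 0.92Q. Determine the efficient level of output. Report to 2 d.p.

Q* = 30.42

Social marginal cost = private MC + MEC = 19.19 + 4.10Q.
Set SMC = demand: 19.19 + 4.10Q = 236.11 - 3.03Q → Q* = 30.4236.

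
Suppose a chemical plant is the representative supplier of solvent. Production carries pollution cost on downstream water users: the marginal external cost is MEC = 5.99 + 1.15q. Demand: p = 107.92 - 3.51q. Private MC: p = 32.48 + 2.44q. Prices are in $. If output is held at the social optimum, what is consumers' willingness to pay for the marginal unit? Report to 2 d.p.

P = $73.59

Social marginal cost = private MC + MEC = 38.47 + 3.59q.
Set SMC = demand: 38.47 + 3.59q = 107.92 - 3.51q → q* = 9.7817.
Consumer price on the demand curve at q*: 107.92 − 3.51×9.7817 = 73.5862.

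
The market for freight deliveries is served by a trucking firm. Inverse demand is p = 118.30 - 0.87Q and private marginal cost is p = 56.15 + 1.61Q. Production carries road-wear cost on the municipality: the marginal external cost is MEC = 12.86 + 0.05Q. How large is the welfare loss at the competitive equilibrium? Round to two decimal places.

DWL = 39.36

Market equilibrium (private): 56.15 + 1.61Q = 118.30 - 0.87Q → Q_m = 25.0605.
Social marginal cost = private MC + MEC = 69.01 + 1.66Q.
Set SMC = demand: 69.01 + 1.66Q = 118.30 - 0.87Q → Q* = 19.4822.
Between Q* and Q_m the wedge SMC − demand runs linearly from 0 to MEC(Q_m), so the loss is a triangle.
DWL = ½ × 5.5783 × 14.1130 = 39.3633.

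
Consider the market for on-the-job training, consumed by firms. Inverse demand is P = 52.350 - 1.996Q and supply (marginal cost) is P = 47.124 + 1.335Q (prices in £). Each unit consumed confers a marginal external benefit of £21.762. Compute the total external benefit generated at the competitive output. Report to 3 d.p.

Market equilibrium (private): 47.124 + 1.335Q = 52.350 - 1.996Q → Q_m = 1.5689.
Total external benefit = MEB × Q_m = 21.762 × 1.5689 = 34.1424.

£34.142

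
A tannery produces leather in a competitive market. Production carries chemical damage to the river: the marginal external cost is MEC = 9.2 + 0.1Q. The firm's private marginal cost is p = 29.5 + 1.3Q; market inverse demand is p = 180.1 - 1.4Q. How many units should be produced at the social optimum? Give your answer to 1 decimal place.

Q* = 50.5

Social marginal cost = private MC + MEC = 38.7 + 1.4Q.
Set SMC = demand: 38.7 + 1.4Q = 180.1 - 1.4Q → Q* = 50.5000.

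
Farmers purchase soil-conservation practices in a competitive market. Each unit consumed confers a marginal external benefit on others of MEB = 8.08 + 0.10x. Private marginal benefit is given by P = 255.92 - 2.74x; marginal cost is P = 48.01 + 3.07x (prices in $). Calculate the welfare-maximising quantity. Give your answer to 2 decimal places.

x* = 37.83

Social marginal benefit = demand + MEB = 264.00 - 2.64x.
Set SMB = MC: 264.00 - 2.64x = 48.01 + 3.07x → x* = 37.8266.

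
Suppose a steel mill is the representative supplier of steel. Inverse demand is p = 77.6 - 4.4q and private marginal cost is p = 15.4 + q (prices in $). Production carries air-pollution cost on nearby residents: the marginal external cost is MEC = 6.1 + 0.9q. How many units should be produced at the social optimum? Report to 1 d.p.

Social marginal cost = private MC + MEC = 21.5 + 1.9q.
Set SMC = demand: 21.5 + 1.9q = 77.6 - 4.4q → q* = 8.9048.

q* = 8.9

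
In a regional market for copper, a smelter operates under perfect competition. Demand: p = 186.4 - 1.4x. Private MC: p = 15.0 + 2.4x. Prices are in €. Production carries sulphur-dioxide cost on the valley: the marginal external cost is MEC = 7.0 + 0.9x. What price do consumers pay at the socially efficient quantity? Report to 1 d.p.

P = €137.4

Social marginal cost = private MC + MEC = 22.0 + 3.3x.
Set SMC = demand: 22.0 + 3.3x = 186.4 - 1.4x → x* = 34.9787.
Consumer price on the demand curve at x*: 186.4 − 1.4×34.9787 = 137.4298.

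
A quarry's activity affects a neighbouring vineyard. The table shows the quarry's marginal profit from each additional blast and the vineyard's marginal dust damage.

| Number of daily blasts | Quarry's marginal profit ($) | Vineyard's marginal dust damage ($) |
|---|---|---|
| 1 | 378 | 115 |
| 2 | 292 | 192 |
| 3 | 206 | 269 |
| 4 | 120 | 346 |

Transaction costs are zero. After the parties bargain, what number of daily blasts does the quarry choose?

Bargaining reaches the level where marginal profit last exceeds marginal dust damage.
That holds through level 2 (292 ≥ 192) but not at 3 (206 < 269).

2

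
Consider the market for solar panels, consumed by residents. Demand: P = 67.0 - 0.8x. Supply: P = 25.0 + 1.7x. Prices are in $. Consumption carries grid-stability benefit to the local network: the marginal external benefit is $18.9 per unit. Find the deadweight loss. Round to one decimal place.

Market equilibrium (private): 25.0 + 1.7x = 67.0 - 0.8x → x_m = 16.8000.
Social marginal benefit = demand + MEB = 85.9 - 0.8x.
Set SMB = MC: 85.9 - 0.8x = 25.0 + 1.7x → x* = 24.3600.
The welfare-loss triangle has base |x_m − x*| and height MEB(x_m) (the vertical gap between SMB and MC is zero at x* and MEB at x_m).
DWL = ½ × 7.5600 × 18.9000 = 71.4420.

DWL = $71.4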